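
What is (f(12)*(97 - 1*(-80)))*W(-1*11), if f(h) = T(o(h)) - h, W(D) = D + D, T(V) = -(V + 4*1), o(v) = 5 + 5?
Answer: 101244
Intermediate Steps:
o(v) = 10
T(V) = -4 - V (T(V) = -(V + 4) = -(4 + V) = -4 - V)
W(D) = 2*D
f(h) = -14 - h (f(h) = (-4 - 1*10) - h = (-4 - 10) - h = -14 - h)
(f(12)*(97 - 1*(-80)))*W(-1*11) = ((-14 - 1*12)*(97 - 1*(-80)))*(2*(-1*11)) = ((-14 - 12)*(97 + 80))*(2*(-11)) = -26*177*(-22) = -4602*(-22) = 101244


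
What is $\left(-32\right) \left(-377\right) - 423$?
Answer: $11641$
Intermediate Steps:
$\left(-32\right) \left(-377\right) - 423 = 12064 - 423 = 11641$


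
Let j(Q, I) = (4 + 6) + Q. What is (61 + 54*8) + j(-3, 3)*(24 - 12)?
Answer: 577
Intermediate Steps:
j(Q, I) = 10 + Q
(61 + 54*8) + j(-3, 3)*(24 - 12) = (61 + 54*8) + (10 - 3)*(24 - 12) = (61 + 432) + 7*12 = 493 + 84 = 577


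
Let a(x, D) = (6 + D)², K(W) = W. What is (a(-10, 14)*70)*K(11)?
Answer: 308000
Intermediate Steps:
(a(-10, 14)*70)*K(11) = ((6 + 14)²*70)*11 = (20²*70)*11 = (400*70)*11 = 28000*11 = 308000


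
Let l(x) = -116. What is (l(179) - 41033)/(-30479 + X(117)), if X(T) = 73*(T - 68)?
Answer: 41149/26902 ≈ 1.5296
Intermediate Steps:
X(T) = -4964 + 73*T (X(T) = 73*(-68 + T) = -4964 + 73*T)
(l(179) - 41033)/(-30479 + X(117)) = (-116 - 41033)/(-30479 + (-4964 + 73*117)) = -41149/(-30479 + (-4964 + 8541)) = -41149/(-30479 + 3577) = -41149/(-26902) = -41149*(-1/26902) = 41149/26902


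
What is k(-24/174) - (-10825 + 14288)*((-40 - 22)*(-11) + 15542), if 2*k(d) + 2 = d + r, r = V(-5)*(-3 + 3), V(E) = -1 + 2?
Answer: -1629327679/29 ≈ -5.6184e+7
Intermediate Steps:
V(E) = 1
r = 0 (r = 1*(-3 + 3) = 1*0 = 0)
k(d) = -1 + d/2 (k(d) = -1 + (d + 0)/2 = -1 + d/2)
k(-24/174) - (-10825 + 14288)*((-40 - 22)*(-11) + 15542) = (-1 + (-24/174)/2) - (-10825 + 14288)*((-40 - 22)*(-11) + 15542) = (-1 + (-24*1/174)/2) - 3463*(-62*(-11) + 15542) = (-1 + (½)*(-4/29)) - 3463*(682 + 15542) = (-1 - 2/29) - 3463*16224 = -31/29 - 1*56183712 = -31/29 - 56183712 = -1629327679/29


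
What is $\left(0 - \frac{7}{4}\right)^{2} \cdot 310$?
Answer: $\frac{7595}{8} \approx 949.38$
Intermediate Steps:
$\left(0 - \frac{7}{4}\right)^{2} \cdot 310 = \left(- \frac{7}{4}\right)^{2} \cdot 310 = \frac{49}{16} \cdot 310 = \frac{7595}{8}$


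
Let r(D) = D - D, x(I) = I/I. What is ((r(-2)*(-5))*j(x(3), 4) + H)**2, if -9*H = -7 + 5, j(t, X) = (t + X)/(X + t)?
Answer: 4/81 ≈ 0.049383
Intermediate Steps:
x(I) = 1
j(t, X) = 1 (j(t, X) = (X + t)/(X + t) = 1)
r(D) = 0
H = 2/9 (H = -(-7 + 5)/9 = -1/9*(-2) = 2/9 ≈ 0.22222)
((r(-2)*(-5))*j(x(3), 4) + H)**2 = ((0*(-5))*1 + 2/9)**2 = (0*1 + 2/9)**2 = (0 + 2/9)**2 = (2/9)**2 = 4/81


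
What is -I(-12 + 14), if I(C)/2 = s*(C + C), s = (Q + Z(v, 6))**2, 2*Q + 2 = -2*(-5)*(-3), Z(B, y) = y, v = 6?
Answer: -800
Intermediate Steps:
Q = -16 (Q = -1 + (-2*(-5)*(-3))/2 = -1 + (10*(-3))/2 = -1 + (1/2)*(-30) = -1 - 15 = -16)
s = 100 (s = (-16 + 6)**2 = (-10)**2 = 100)
I(C) = 400*C (I(C) = 2*(100*(C + C)) = 2*(100*(2*C)) = 2*(200*C) = 400*C)
-I(-12 + 14) = -400*(-12 + 14) = -400*2 = -1*800 = -800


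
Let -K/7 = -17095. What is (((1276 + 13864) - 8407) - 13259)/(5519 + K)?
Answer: -3263/62592 ≈ -0.052131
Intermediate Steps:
K = 119665 (K = -7*(-17095) = 119665)
(((1276 + 13864) - 8407) - 13259)/(5519 + K) = (((1276 + 13864) - 8407) - 13259)/(5519 + 119665) = ((15140 - 8407) - 13259)/125184 = (6733 - 13259)*(1/125184) = -6526*1/125184 = -3263/62592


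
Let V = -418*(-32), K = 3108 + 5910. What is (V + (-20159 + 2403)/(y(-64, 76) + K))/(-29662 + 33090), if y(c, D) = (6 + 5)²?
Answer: 30556377/7832123 ≈ 3.9014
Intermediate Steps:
y(c, D) = 121 (y(c, D) = 11² = 121)
K = 9018
V = 13376
(V + (-20159 + 2403)/(y(-64, 76) + K))/(-29662 + 33090) = (13376 + (-20159 + 2403)/(121 + 9018))/(-29662 + 33090) = (13376 - 17756/9139)/3428 = (13376 - 17756*1/9139)*(1/3428) = (13376 - 17756/9139)*(1/3428) = (122225508/9139)*(1/3428) = 30556377/7832123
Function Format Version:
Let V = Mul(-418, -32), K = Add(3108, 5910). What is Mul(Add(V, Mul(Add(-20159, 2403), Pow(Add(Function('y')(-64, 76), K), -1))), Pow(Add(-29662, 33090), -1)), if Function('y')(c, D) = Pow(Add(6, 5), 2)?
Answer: Rational(30556377, 7832123) ≈ 3.9014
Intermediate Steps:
Function('y')(c, D) = 121 (Function('y')(c, D) = Pow(11, 2) = 121)
K = 9018
V = 13376
Mul(Add(V, Mul(Add(-20159, 2403), Pow(Add(Function('y')(-64, 76), K), -1))), Pow(Add(-29662, 33090), -1)) = Mul(Add(13376, Mul(Add(-20159, 2403), Pow(Add(121, 9018), -1))), Pow(Add(-29662, 33090), -1)) = Mul(Add(13376, Mul(-17756, Pow(9139, -1))), Pow(3428, -1)) = Mul(Add(13376, Mul(-17756, Rational(1, 9139))), Rational(1, 3428)) = Mul(Add(13376, Rational(-17756, 9139)), Rational(1, 3428)) = Mul(Rational(122225508, 9139), Rational(1, 3428)) = Rational(30556377, 7832123)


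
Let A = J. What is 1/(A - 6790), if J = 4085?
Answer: -1/2705 ≈ -0.00036969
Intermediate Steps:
A = 4085
1/(A - 6790) = 1/(4085 - 6790) = 1/(-2705) = -1/2705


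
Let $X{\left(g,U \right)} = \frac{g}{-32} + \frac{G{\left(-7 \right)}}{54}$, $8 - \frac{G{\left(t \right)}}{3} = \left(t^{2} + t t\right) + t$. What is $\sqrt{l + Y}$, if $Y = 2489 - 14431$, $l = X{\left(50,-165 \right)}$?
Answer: $\frac{7 i \sqrt{35113}}{12} \approx 109.31 i$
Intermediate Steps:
$G{\left(t \right)} = 24 - 6 t^{2} - 3 t$ ($G{\left(t \right)} = 24 - 3 \left(\left(t^{2} + t t\right) + t\right) = 24 - 3 \left(\left(t^{2} + t^{2}\right) + t\right) = 24 - 3 \left(2 t^{2} + t\right) = 24 - 3 \left(t + 2 t^{2}\right) = 24 - \left(3 t + 6 t^{2}\right) = 24 - 6 t^{2} - 3 t$)
$X{\left(g,U \right)} = - \frac{83}{18} - \frac{g}{32}$ ($X{\left(g,U \right)} = \frac{g}{-32} + \frac{24 - 6 \left(-7\right)^{2} - -21}{54} = g \left(- \frac{1}{32}\right) + \left(24 - 294 + 21\right) \frac{1}{54} = - \frac{g}{32} + \left(24 - 294 + 21\right) \frac{1}{54} = - \frac{g}{32} - \frac{83}{18} = - \frac{83}{18} - \frac{g}{32}$)
$l = - \frac{889}{144}$ ($l = - \frac{83}{18} - \frac{25}{16} = - \frac{889}{144} \approx -6.1736$)
$Y = -11942$ ($Y = 2489 - 14431 = -11942$)
$\sqrt{l + Y} = \sqrt{- \frac{889}{144} - 11942} = \sqrt{- \frac{1720537}{144}} = \frac{7 i \sqrt{35113}}{12}$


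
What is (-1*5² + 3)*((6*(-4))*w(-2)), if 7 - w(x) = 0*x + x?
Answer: 4752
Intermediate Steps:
w(x) = 7 - x (w(x) = 7 - (0*x + x) = 7 - (0 + x) = 7 - x)
(-1*5² + 3)*((6*(-4))*w(-2)) = (-1*5² + 3)*((6*(-4))*(7 - 1*(-2))) = (-1*25 + 3)*(-24*(7 + 2)) = (-25 + 3)*(-24*9) = -22*(-216) = 4752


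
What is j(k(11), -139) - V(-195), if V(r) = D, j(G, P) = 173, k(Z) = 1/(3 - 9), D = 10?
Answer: 163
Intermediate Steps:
k(Z) = -⅙ (k(Z) = 1/(-6) = -⅙)
V(r) = 10
j(k(11), -139) - V(-195) = 173 - 1*10 = 173 - 10 = 163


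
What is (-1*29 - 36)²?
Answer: 4225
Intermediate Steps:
(-1*29 - 36)² = (-29 - 36)² = (-65)² = 4225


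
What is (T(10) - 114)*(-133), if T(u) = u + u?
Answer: 12502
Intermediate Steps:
T(u) = 2*u
(T(10) - 114)*(-133) = (2*10 - 114)*(-133) = (20 - 114)*(-133) = -94*(-133) = 12502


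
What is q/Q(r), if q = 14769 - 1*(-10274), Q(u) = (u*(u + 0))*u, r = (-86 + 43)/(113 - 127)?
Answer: 68717992/79507 ≈ 864.30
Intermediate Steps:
r = 43/14 (r = -43/(-14) = -43*(-1/14) = 43/14 ≈ 3.0714)
Q(u) = u³ (Q(u) = (u*u)*u = u²*u = u³)
q = 25043 (q = 14769 + 10274 = 25043)
q/Q(r) = 25043/((43/14)³) = 25043/(79507/2744) = 25043*(2744/79507) = 68717992/79507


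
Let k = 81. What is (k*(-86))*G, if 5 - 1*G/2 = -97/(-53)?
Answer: -2340576/53 ≈ -44162.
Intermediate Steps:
G = 336/53 (G = 10 - (-194)/(-53) = 10 - (-194)*(-1)/53 = 10 - 2*97/53 = 10 - 194/53 = 336/53 ≈ 6.3396)
(k*(-86))*G = (81*(-86))*(336/53) = -6966*336/53 = -2340576/53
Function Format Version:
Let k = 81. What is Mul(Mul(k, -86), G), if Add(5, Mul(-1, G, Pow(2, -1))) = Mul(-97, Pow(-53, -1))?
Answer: Rational(-2340576, 53) ≈ -44162.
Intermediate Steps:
G = Rational(336, 53) (G = Add(10, Mul(-2, Mul(-97, Pow(-53, -1)))) = Add(10, Mul(-2, Mul(-97, Rational(-1, 53)))) = Add(10, Mul(-2, Rational(97, 53))) = Add(10, Rational(-194, 53)) = Rational(336, 53) ≈ 6.3396)
Mul(Mul(k, -86), G) = Mul(Mul(81, -86), Rational(336, 53)) = Mul(-6966, Rational(336, 53)) = Rational(-2340576, 53)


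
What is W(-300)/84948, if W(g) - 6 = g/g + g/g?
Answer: 2/21237 ≈ 9.4175e-5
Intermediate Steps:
W(g) = 8 (W(g) = 6 + (g/g + g/g) = 6 + (1 + 1) = 6 + 2 = 8)
W(-300)/84948 = 8/84948 = 8*(1/84948) = 2/21237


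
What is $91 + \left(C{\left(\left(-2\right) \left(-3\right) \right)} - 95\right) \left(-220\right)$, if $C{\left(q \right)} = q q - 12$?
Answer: $15711$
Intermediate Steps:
$C{\left(q \right)} = -12 + q^{2}$ ($C{\left(q \right)} = q^{2} - 12 = -12 + q^{2}$)
$91 + \left(C{\left(\left(-2\right) \left(-3\right) \right)} - 95\right) \left(-220\right) = 91 + \left(\left(-12 + \left(\left(-2\right) \left(-3\right)\right)^{2}\right) - 95\right) \left(-220\right) = 91 + \left(\left(-12 + 6^{2}\right) - 95\right) \left(-220\right) = 91 + \left(\left(-12 + 36\right) - 95\right) \left(-220\right) = 91 + \left(24 - 95\right) \left(-220\right) = 91 - -15620 = 91 + 15620 = 15711$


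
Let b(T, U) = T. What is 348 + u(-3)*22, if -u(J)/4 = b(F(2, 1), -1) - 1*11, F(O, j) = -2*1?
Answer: 1492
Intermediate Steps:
F(O, j) = -2
u(J) = 52 (u(J) = -4*(-2 - 1*11) = -4*(-2 - 11) = -4*(-13) = 52)
348 + u(-3)*22 = 348 + 52*22 = 348 + 1144 = 1492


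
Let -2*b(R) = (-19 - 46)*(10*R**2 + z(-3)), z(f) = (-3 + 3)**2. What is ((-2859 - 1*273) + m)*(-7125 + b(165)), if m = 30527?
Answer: 242199195000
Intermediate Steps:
z(f) = 0 (z(f) = 0**2 = 0)
b(R) = 325*R**2 (b(R) = -(-19 - 46)*(10*R**2 + 0)/2 = -(-65)*10*R**2/2 = -(-325)*R**2 = 325*R**2)
((-2859 - 1*273) + m)*(-7125 + b(165)) = ((-2859 - 1*273) + 30527)*(-7125 + 325*165**2) = ((-2859 - 273) + 30527)*(-7125 + 325*27225) = (-3132 + 30527)*(-7125 + 8848125) = 27395*8841000 = 242199195000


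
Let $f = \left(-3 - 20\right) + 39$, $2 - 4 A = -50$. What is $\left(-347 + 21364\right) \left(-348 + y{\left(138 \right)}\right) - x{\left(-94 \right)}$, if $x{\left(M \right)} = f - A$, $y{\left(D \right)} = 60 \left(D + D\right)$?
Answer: $340727601$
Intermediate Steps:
$A = 13$ ($A = \frac{1}{2} - - \frac{25}{2} = \frac{1}{2} + \frac{25}{2} = 13$)
$y{\left(D \right)} = 120 D$ ($y{\left(D \right)} = 60 \cdot 2 D = 120 D$)
$f = 16$ ($f = -23 + 39 = 16$)
$x{\left(M \right)} = 3$ ($x{\left(M \right)} = 16 - 13 = 3$)
$\left(-347 + 21364\right) \left(-348 + y{\left(138 \right)}\right) - x{\left(-94 \right)} = \left(-347 + 21364\right) \left(-348 + 120 \cdot 138\right) - 3 = 21017 \left(-348 + 16560\right) - 3 = 21017 \cdot 16212 - 3 = 340727604 - 3 = 340727601$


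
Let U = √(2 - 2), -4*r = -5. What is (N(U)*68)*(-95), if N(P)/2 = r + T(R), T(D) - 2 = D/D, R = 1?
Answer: -54910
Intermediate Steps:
r = 5/4 (r = -¼*(-5) = 5/4 ≈ 1.2500)
U = 0 (U = √0 = 0)
T(D) = 3 (T(D) = 2 + D/D = 2 + 1 = 3)
N(P) = 17/2 (N(P) = 2*(5/4 + 3) = 2*(17/4) = 17/2)
(N(U)*68)*(-95) = ((17/2)*68)*(-95) = 578*(-95) = -54910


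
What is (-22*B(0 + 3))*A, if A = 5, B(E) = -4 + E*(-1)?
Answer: 770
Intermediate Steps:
B(E) = -4 - E
(-22*B(0 + 3))*A = -22*(-4 - (0 + 3))*5 = -22*(-4 - 1*3)*5 = -22*(-4 - 3)*5 = -22*(-7)*5 = 154*5 = 770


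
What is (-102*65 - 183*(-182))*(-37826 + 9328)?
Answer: -760212648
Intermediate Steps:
(-102*65 - 183*(-182))*(-37826 + 9328) = (-6630 + 33306)*(-28498) = 26676*(-28498) = -760212648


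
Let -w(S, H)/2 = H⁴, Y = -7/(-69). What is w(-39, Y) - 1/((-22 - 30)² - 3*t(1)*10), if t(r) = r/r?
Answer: -35507669/60611881554 ≈ -0.00058582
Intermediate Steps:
Y = 7/69 (Y = -7*(-1/69) = 7/69 ≈ 0.10145)
w(S, H) = -2*H⁴
t(r) = 1
w(-39, Y) - 1/((-22 - 30)² - 3*t(1)*10) = -2*(7/69)⁴ - 1/((-22 - 30)² - 3*1*10) = -2*2401/22667121 - 1/((-52)² - 3*10) = -4802/22667121 - 1/(2704 - 30) = -4802/22667121 - 1/2674 = -35507669/60611881554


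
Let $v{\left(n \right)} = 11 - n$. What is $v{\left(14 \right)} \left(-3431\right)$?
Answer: $10293$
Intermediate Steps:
$v{\left(14 \right)} \left(-3431\right) = \left(11 - 14\right) \left(-3431\right) = \left(-3\right) \left(-3431\right) = 10293$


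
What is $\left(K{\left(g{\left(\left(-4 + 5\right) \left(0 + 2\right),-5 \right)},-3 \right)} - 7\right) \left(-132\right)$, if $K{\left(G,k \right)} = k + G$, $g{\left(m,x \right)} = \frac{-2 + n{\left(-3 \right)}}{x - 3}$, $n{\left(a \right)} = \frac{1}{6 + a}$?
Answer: $\frac{2585}{2} \approx 1292.5$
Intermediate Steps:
$g{\left(m,x \right)} = - \frac{5}{3 \left(-3 + x\right)}$ ($g{\left(m,x \right)} = \frac{-2 + \frac{1}{6 - 3}}{x - 3} = \frac{-2 + \frac{1}{3}}{-3 + x} = - \frac{5}{3 \left(-3 + x\right)}$)
$K{\left(G,k \right)} = G + k$
$\left(K{\left(g{\left(\left(-4 + 5\right) \left(0 + 2\right),-5 \right)},-3 \right)} - 7\right) \left(-132\right) = \left(\left(- \frac{5}{-9 + 3 \left(-5\right)} - 3\right) - 7\right) \left(-132\right) = \left(\left(- \frac{5}{-9 - 15} - 3\right) - 7\right) \left(-132\right) = \left(\left(- \frac{5}{-24} - 3\right) - 7\right) \left(-132\right) = \left(\left(\left(-5\right) \left(- \frac{1}{24}\right) - 3\right) - 7\right) \left(-132\right) = \left(\left(\frac{5}{24} - 3\right) - 7\right) \left(-132\right) = \left(- \frac{67}{24} - 7\right) \left(-132\right) = \left(- \frac{235}{24}\right) \left(-132\right) = \frac{2585}{2}$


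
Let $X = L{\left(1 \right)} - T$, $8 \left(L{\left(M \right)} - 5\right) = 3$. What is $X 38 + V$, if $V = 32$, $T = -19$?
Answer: $\frac{3833}{4} \approx 958.25$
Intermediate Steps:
$L{\left(M \right)} = \frac{43}{8}$ ($L{\left(M \right)} = 5 + \frac{1}{8} \cdot 3 = 5 + \frac{3}{8} = \frac{43}{8}$)
$X = \frac{195}{8}$ ($X = \frac{43}{8} - -19 = \frac{43}{8} + 19 = \frac{195}{8} \approx 24.375$)
$X 38 + V = \frac{195}{8} \cdot 38 + 32 = \frac{3705}{4} + 32 = \frac{3833}{4}$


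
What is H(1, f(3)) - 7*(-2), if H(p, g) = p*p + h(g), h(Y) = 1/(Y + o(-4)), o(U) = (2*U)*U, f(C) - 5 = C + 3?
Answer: 646/43 ≈ 15.023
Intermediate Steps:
f(C) = 8 + C (f(C) = 5 + (C + 3) = 5 + (3 + C) = 8 + C)
o(U) = 2*U²
h(Y) = 1/(32 + Y) (h(Y) = 1/(Y + 2*(-4)²) = 1/(Y + 2*16) = 1/(Y + 32) = 1/(32 + Y))
H(p, g) = p² + 1/(32 + g) (H(p, g) = p*p + 1/(32 + g) = p² + 1/(32 + g))
H(1, f(3)) - 7*(-2) = (1 + 1²*(32 + (8 + 3)))/(32 + (8 + 3)) - 7*(-2) = (1 + 1*(32 + 11))/(32 + 11) + 14 = (1 + 1*43)/43 + 14 = (1 + 43)/43 + 14 = (1/43)*44 + 14 = 44/43 + 14 = 646/43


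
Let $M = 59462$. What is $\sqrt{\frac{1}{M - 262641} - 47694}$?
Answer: $\frac{i \sqrt{1968889688122633}}{203179} \approx 218.39 i$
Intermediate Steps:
$\sqrt{\frac{1}{M - 262641} - 47694} = \sqrt{\frac{1}{59462 - 262641} - 47694} = \sqrt{\frac{1}{-203179} - 47694} = \sqrt{- \frac{1}{203179} - 47694} = \sqrt{- \frac{9690419227}{203179}} = \frac{i \sqrt{1968889688122633}}{203179}$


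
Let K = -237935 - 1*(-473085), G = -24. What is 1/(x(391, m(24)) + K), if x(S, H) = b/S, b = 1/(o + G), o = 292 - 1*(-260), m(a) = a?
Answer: 206448/48546247201 ≈ 4.2526e-6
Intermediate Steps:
o = 552 (o = 292 + 260 = 552)
b = 1/528 (b = 1/(552 - 24) = 1/528 ≈ 0.0018939)
x(S, H) = 1/(528*S)
K = 235150 (K = -237935 + 473085 = 235150)
1/(x(391, m(24)) + K) = 1/((1/528)/391 + 235150) = 1/((1/528)*(1/391) + 235150) = 1/(1/206448 + 235150) = 1/(48546247201/206448) = 206448/48546247201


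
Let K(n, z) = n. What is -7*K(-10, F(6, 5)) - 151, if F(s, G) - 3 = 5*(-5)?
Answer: -81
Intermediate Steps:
F(s, G) = -22 (F(s, G) = 3 + 5*(-5) = 3 - 25 = -22)
-7*K(-10, F(6, 5)) - 151 = -7*(-10) - 151 = 70 - 151 = -81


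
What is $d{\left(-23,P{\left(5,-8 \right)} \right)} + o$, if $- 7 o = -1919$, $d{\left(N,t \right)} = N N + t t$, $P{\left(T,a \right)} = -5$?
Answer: $\frac{5797}{7} \approx 828.14$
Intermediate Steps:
$d{\left(N,t \right)} = N^{2} + t^{2}$
$o = \frac{1919}{7}$ ($o = \left(- \frac{1}{7}\right) \left(-1919\right) = \frac{1919}{7} \approx 274.14$)
$d{\left(-23,P{\left(5,-8 \right)} \right)} + o = \left(\left(-23\right)^{2} + \left(-5\right)^{2}\right) + \frac{1919}{7} = \left(529 + 25\right) + \frac{1919}{7} = 554 + \frac{1919}{7} = \frac{5797}{7}$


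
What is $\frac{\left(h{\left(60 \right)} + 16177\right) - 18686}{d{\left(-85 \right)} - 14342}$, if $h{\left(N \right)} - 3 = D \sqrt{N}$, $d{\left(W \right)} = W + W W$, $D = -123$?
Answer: $\frac{1253}{3601} + \frac{123 \sqrt{15}}{3601} \approx 0.48025$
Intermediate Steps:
$d{\left(W \right)} = W + W^{2}$
$h{\left(N \right)} = 3 - 123 \sqrt{N}$
$\frac{\left(h{\left(60 \right)} + 16177\right) - 18686}{d{\left(-85 \right)} - 14342} = \frac{\left(\left(3 - 123 \sqrt{60}\right) + 16177\right) - 18686}{- 85 \left(1 - 85\right) - 14342} = \frac{\left(\left(3 - 123 \cdot 2 \sqrt{15}\right) + 16177\right) - 18686}{\left(-85\right) \left(-84\right) - 14342} = \frac{\left(\left(3 - 246 \sqrt{15}\right) + 16177\right) - 18686}{7140 - 14342} = \frac{\left(16180 - 246 \sqrt{15}\right) - 18686}{-7202} = \left(-2506 - 246 \sqrt{15}\right) \left(- \frac{1}{7202}\right) = \frac{1253}{3601} + \frac{123 \sqrt{15}}{3601}$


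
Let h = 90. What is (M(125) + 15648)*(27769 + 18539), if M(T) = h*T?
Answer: 1245592584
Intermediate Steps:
M(T) = 90*T
(M(125) + 15648)*(27769 + 18539) = (90*125 + 15648)*(27769 + 18539) = (11250 + 15648)*46308 = 26898*46308 = 1245592584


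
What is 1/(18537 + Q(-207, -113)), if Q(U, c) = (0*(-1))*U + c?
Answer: 1/18424 ≈ 5.4277e-5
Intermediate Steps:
Q(U, c) = c (Q(U, c) = 0*U + c = 0 + c = c)
1/(18537 + Q(-207, -113)) = 1/(18537 - 113) = 1/18424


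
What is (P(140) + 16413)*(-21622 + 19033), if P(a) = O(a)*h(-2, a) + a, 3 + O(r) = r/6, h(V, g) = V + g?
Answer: -50120451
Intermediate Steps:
O(r) = -3 + r/6
P(a) = a + (-3 + a/6)*(-2 + a) (P(a) = (-3 + a/6)*(-2 + a) + a = a + (-3 + a/6)*(-2 + a))
(P(140) + 16413)*(-21622 + 19033) = ((6 - 7/3*140 + (⅙)*140²) + 16413)*(-21622 + 19033) = ((6 - 980/3 + (⅙)*19600) + 16413)*(-2589) = ((6 - 980/3 + 9800/3) + 16413)*(-2589) = (2946 + 16413)*(-2589) = 19359*(-2589) = -50120451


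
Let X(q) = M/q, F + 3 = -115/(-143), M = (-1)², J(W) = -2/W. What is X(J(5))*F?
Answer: 785/143 ≈ 5.4895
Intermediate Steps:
M = 1
F = -314/143 (F = -3 - 115/(-143) = -3 - 115*(-1/143) = -3 + 115/143 = -314/143 ≈ -2.1958)
X(q) = 1/q
X(J(5))*F = -314/143/(-2/5) = -314/143/(-2*⅕) = -314/143/(-⅖) = -5/2*(-314/143) = 785/143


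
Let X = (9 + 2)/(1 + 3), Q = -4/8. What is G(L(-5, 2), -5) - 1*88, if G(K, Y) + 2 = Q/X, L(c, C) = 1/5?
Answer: -992/11 ≈ -90.182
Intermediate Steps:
L(c, C) = ⅕
Q = -½ (Q = -4*⅛ = -½ ≈ -0.50000)
X = 11/4 ≈ 2.7500
G(K, Y) = -24/11 (G(K, Y) = -2 - 1/(2*11/4) = -2 - ½*4/11 = -2 - 2/11 = -24/11)
G(L(-5, 2), -5) - 1*88 = -24/11 - 1*88 = -24/11 - 88 = -992/11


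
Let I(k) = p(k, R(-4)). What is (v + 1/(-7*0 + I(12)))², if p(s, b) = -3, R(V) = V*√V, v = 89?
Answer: 70756/9 ≈ 7861.8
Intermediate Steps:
R(V) = V^(3/2)
I(k) = -3
(v + 1/(-7*0 + I(12)))² = (89 + 1/(-7*0 - 3))² = (89 + 1/(0 - 3))² = (89 + 1/(-3))² = (89 - ⅓)² = (266/3)² = 70756/9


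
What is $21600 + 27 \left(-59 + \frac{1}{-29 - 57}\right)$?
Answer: $\frac{1720575}{86} \approx 20007.0$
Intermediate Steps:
$21600 + 27 \left(-59 + \frac{1}{-29 - 57}\right) = 21600 + 27 \left(-59 + \frac{1}{-86}\right) = 21600 + 27 \left(-59 - \frac{1}{86}\right) = 21600 + 27 \left(- \frac{5075}{86}\right) = 21600 - \frac{137025}{86} = \frac{1720575}{86}$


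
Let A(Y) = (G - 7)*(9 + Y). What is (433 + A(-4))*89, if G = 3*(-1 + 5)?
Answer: 40762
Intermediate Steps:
G = 12 (G = 3*4 = 12)
A(Y) = 45 + 5*Y (A(Y) = (12 - 7)*(9 + Y) = 5*(9 + Y) = 45 + 5*Y)
(433 + A(-4))*89 = (433 + (45 + 5*(-4)))*89 = (433 + (45 - 20))*89 = (433 + 25)*89 = 458*89 = 40762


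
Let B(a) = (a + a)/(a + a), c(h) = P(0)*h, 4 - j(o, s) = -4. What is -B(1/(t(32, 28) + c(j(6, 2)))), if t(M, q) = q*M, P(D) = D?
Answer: -1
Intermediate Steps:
t(M, q) = M*q
j(o, s) = 8 (j(o, s) = 4 - 1*(-4) = 4 + 4 = 8)
c(h) = 0 (c(h) = 0*h = 0)
B(a) = 1 (B(a) = (2*a)/((2*a)) = (2*a)*(1/(2*a)) = 1)
-B(1/(t(32, 28) + c(j(6, 2)))) = -1*1 = -1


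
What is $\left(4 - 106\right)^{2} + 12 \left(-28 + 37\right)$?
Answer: $10512$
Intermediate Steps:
$\left(4 - 106\right)^{2} + 12 \left(-28 + 37\right) = \left(-102\right)^{2} + 12 \cdot 9 = 10404 + 108 = 10512$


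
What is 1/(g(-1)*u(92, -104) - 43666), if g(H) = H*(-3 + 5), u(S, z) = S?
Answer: -1/43850 ≈ -2.2805e-5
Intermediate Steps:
g(H) = 2*H (g(H) = H*2 = 2*H)
1/(g(-1)*u(92, -104) - 43666) = 1/((2*(-1))*92 - 43666) = 1/(-2*92 - 43666) = 1/(-184 - 43666) = 1/(-43850) = -1/43850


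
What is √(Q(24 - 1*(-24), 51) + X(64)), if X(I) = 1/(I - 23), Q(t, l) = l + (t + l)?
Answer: √252191/41 ≈ 12.248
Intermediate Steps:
Q(t, l) = t + 2*l (Q(t, l) = l + (l + t) = t + 2*l)
X(I) = 1/(-23 + I)
√(Q(24 - 1*(-24), 51) + X(64)) = √(((24 - 1*(-24)) + 2*51) + 1/(-23 + 64)) = √(((24 + 24) + 102) + 1/41) = √((48 + 102) + 1/41) = √(150 + 1/41) = √(6151/41) = √252191/41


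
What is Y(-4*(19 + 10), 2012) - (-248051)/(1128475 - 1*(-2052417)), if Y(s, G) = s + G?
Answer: 6031219283/3180892 ≈ 1896.1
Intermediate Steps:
Y(s, G) = G + s
Y(-4*(19 + 10), 2012) - (-248051)/(1128475 - 1*(-2052417)) = (2012 - 4*(19 + 10)) - (-248051)/(1128475 - 1*(-2052417)) = (2012 - 4*29) - (-248051)/(1128475 + 2052417) = (2012 - 116) - (-248051)/3180892 = 1896 - (-248051)/3180892 = 1896 - 1*(-248051/3180892) = 1896 + 248051/3180892 = 6031219283/3180892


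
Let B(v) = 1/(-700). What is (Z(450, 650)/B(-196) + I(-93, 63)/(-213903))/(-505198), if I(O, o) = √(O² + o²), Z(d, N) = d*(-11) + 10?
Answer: -1729000/252599 + √1402/36021122598 ≈ -6.8448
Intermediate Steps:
Z(d, N) = 10 - 11*d (Z(d, N) = -11*d + 10 = 10 - 11*d)
B(v) = -1/700
(Z(450, 650)/B(-196) + I(-93, 63)/(-213903))/(-505198) = ((10 - 11*450)/(-1/700) + √((-93)² + 63²)/(-213903))/(-505198) = ((10 - 4950)*(-700) + √(8649 + 3969)*(-1/213903))*(-1/505198) = (-4940*(-700) + √12618*(-1/213903))*(-1/505198) = (3458000 + (3*√1402)*(-1/213903))*(-1/505198) = (3458000 - √1402/71301)*(-1/505198) = -1729000/252599 + √1402/36021122598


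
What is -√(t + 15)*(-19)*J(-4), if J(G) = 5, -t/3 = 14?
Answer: 285*I*√3 ≈ 493.63*I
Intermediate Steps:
t = -42 (t = -3*14 = -42)
-√(t + 15)*(-19)*J(-4) = -√(-42 + 15)*(-19)*5 = -√(-27)*(-19)*5 = -(3*I*√3)*(-19)*5 = -(-57*I*√3)*5 = -(-285)*I*√3 = 285*I*√3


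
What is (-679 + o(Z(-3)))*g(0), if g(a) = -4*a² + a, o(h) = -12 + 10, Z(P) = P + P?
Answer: 0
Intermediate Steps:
Z(P) = 2*P
o(h) = -2
g(a) = a - 4*a²
(-679 + o(Z(-3)))*g(0) = (-679 - 2)*(0*(1 - 4*0)) = -0*(1 + 0) = -0 = -681*0 = 0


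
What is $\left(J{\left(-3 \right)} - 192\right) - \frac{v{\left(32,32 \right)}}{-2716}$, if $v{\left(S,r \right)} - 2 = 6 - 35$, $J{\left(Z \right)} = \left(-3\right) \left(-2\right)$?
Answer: $- \frac{505203}{2716} \approx -186.01$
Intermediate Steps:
$J{\left(Z \right)} = 6$
$v{\left(S,r \right)} = -27$ ($v{\left(S,r \right)} = 2 + \left(6 - 35\right) = 2 - 29 = -27$)
$\left(J{\left(-3 \right)} - 192\right) - \frac{v{\left(32,32 \right)}}{-2716} = \left(6 - 192\right) - - \frac{27}{-2716} = \left(6 - 192\right) - \left(-27\right) \left(- \frac{1}{2716}\right) = -186 - \frac{27}{2716} = - \frac{505203}{2716}$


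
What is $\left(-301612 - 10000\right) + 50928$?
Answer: $-260684$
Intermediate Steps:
$\left(-301612 - 10000\right) + 50928 = -311612 + 50928 = -260684$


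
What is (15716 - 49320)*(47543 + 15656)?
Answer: -2123739196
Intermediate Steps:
(15716 - 49320)*(47543 + 15656) = -33604*63199 = -2123739196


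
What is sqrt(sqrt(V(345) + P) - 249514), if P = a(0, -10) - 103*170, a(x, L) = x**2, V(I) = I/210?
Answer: sqrt(-48904744 + 14*I*sqrt(3431638))/14 ≈ 0.13245 + 499.51*I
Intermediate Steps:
V(I) = I/210 (V(I) = I*(1/210) = I/210)
P = -17510 (P = 0**2 - 103*170 = 0 - 17510 = -17510)
sqrt(sqrt(V(345) + P) - 249514) = sqrt(sqrt((1/210)*345 - 17510) - 249514) = sqrt(sqrt(23/14 - 17510) - 249514) = sqrt(sqrt(-245117/14) - 249514) = sqrt(I*sqrt(3431638)/14 - 249514) = sqrt(-249514 + I*sqrt(3431638)/14)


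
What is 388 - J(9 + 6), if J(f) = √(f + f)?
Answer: 388 - √30 ≈ 382.52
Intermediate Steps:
J(f) = √2*√f (J(f) = √(2*f) = √2*√f)
388 - J(9 + 6) = 388 - √2*√(9 + 6) = 388 - √2*√15 = 388 - √30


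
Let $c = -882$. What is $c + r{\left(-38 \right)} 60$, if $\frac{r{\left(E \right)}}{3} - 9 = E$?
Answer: $-6102$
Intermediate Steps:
$r{\left(E \right)} = 27 + 3 E$
$c + r{\left(-38 \right)} 60 = -882 + \left(27 + 3 \left(-38\right)\right) 60 = -882 + \left(27 - 114\right) 60 = -882 - 5220 = -6102$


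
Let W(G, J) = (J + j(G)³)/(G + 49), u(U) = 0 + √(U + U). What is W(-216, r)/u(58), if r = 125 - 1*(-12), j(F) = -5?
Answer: -6*√29/4843 ≈ -0.0066717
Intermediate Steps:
r = 137 (r = 125 + 12 = 137)
u(U) = √2*√U (u(U) = 0 + √(2*U) = 0 + √2*√U = √2*√U)
W(G, J) = (-125 + J)/(49 + G) (W(G, J) = (J + (-5)³)/(G + 49) = (J - 125)/(49 + G) = (-125 + J)/(49 + G))
W(-216, r)/u(58) = ((-125 + 137)/(49 - 216))/((√2*√58)) = (12/(-167))/((2*√29)) = (-1/167*12)*(√29/58) = -6*√29/4843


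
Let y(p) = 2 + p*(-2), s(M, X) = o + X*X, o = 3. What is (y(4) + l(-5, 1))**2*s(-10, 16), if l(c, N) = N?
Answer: 6475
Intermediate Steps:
s(M, X) = 3 + X**2 (s(M, X) = 3 + X*X = 3 + X**2)
y(p) = 2 - 2*p
(y(4) + l(-5, 1))**2*s(-10, 16) = ((2 - 2*4) + 1)**2*(3 + 16**2) = ((2 - 8) + 1)**2*(3 + 256) = (-6 + 1)**2*259 = (-5)**2*259 = 25*259 = 6475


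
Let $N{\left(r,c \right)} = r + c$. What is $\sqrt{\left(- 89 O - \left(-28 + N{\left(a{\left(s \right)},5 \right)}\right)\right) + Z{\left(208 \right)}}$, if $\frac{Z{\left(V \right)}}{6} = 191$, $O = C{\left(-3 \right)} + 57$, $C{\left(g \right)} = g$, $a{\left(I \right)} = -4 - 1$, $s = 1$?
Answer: $4 i \sqrt{227} \approx 60.266 i$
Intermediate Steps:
$a{\left(I \right)} = -5$
$N{\left(r,c \right)} = c + r$
$O = 54$ ($O = -3 + 57 = 54$)
$Z{\left(V \right)} = 1146$ ($Z{\left(V \right)} = 6 \cdot 191 = 1146$)
$\sqrt{\left(- 89 O - \left(-28 + N{\left(a{\left(s \right)},5 \right)}\right)\right) + Z{\left(208 \right)}} = \sqrt{\left(\left(-89\right) 54 + \left(28 - \left(5 - 5\right)\right)\right) + 1146} = \sqrt{\left(-4806 + \left(28 - 0\right)\right) + 1146} = \sqrt{\left(-4806 + \left(28 + 0\right)\right) + 1146} = \sqrt{\left(-4806 + 28\right) + 1146} = \sqrt{-4778 + 1146} = \sqrt{-3632} = 4 i \sqrt{227}$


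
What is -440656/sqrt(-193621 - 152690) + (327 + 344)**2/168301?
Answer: 450241/168301 + 440656*I*sqrt(38479)/115437 ≈ 2.6752 + 748.8*I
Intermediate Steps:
-440656/sqrt(-193621 - 152690) + (327 + 344)**2/168301 = -440656*(-I*sqrt(38479)/115437) + 671**2*(1/168301) = -440656*(-I*sqrt(38479)/115437) + 450241*(1/168301) = -(-440656)*I*sqrt(38479)/115437 + 450241/168301 = 440656*I*sqrt(38479)/115437 + 450241/168301 = 450241/168301 + 440656*I*sqrt(38479)/115437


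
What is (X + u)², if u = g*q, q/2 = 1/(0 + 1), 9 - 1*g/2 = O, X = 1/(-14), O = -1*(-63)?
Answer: 9150625/196 ≈ 46687.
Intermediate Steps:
O = 63
X = -1/14 (X = 1*(-1/14) = -1/14 ≈ -0.071429)
g = -108 (g = 18 - 2*63 = 18 - 126 = -108)
q = 2 (q = 2/(0 + 1) = 2/1 = 2*1 = 2)
u = -216 (u = -108*2 = -216)
(X + u)² = (-1/14 - 216)² = (-3025/14)² = 9150625/196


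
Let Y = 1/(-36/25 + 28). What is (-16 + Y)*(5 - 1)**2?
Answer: -21198/83 ≈ -255.40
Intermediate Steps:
Y = 25/664 (Y = 1/(-36*1/25 + 28) = 1/(-36/25 + 28) = 1/(664/25) = 25/664 ≈ 0.037651)
(-16 + Y)*(5 - 1)**2 = (-16 + 25/664)*(5 - 1)**2 = -10599/664*4**2 = -10599/664*16 = -21198/83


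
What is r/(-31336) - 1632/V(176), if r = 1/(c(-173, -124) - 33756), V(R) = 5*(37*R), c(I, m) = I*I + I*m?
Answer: -11266859207/224784879000 ≈ -0.050123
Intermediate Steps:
c(I, m) = I² + I*m
V(R) = 185*R
r = 1/17625 (r = 1/(-173*(-173 - 124) - 33756) = 1/(-173*(-297) - 33756) = 1/(51381 - 33756) = 1/17625 ≈ 5.6738e-5)
r/(-31336) - 1632/V(176) = (1/17625)/(-31336) - 1632/(185*176) = (1/17625)*(-1/31336) - 1632/32560 = -1/552297000 - 1632*1/32560 = -1/552297000 - 102/2035 = -11266859207/224784879000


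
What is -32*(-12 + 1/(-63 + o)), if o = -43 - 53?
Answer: 61088/159 ≈ 384.20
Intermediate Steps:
o = -96
-32*(-12 + 1/(-63 + o)) = -32*(-12 + 1/(-63 - 96)) = -32*(-12 + 1/(-159)) = -32*(-12 - 1/159) = -32*(-1909/159) = 61088/159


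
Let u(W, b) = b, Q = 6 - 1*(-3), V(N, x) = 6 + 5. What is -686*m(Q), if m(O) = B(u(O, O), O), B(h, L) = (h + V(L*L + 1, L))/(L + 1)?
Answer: -1372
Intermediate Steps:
V(N, x) = 11
Q = 9 (Q = 6 + 3 = 9)
B(h, L) = (11 + h)/(1 + L) (B(h, L) = (h + 11)/(L + 1) = (11 + h)/(1 + L))
m(O) = (11 + O)/(1 + O)
-686*m(Q) = -686*(11 + 9)/(1 + 9) = -686*20/10 = -343*20/5 = -686*2 = -1372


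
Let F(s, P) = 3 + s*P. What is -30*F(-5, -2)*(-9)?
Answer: 3510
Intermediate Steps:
F(s, P) = 3 + P*s
-30*F(-5, -2)*(-9) = -30*(3 - 2*(-5))*(-9) = -30*(3 + 10)*(-9) = -30*13*(-9) = -390*(-9) = 3510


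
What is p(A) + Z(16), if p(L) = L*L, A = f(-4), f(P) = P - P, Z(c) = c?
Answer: 16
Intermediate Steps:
f(P) = 0
A = 0
p(L) = L²
p(A) + Z(16) = 0² + 16 = 0 + 16 = 16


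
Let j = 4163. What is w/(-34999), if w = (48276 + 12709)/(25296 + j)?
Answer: -60985/1031035541 ≈ -5.9149e-5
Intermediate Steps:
w = 60985/29459 (w = (48276 + 12709)/(25296 + 4163) = 60985/29459 ≈ 2.0702)
w/(-34999) = (60985/29459)/(-34999) = (60985/29459)*(-1/34999) = -60985/1031035541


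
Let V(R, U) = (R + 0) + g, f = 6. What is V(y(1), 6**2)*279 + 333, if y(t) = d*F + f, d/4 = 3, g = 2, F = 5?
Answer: 19305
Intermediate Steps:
d = 12 (d = 4*3 = 12)
y(t) = 66 (y(t) = 12*5 + 6 = 60 + 6 = 66)
V(R, U) = 2 + R (V(R, U) = (R + 0) + 2 = R + 2 = 2 + R)
V(y(1), 6**2)*279 + 333 = (2 + 66)*279 + 333 = 68*279 + 333 = 18972 + 333 = 19305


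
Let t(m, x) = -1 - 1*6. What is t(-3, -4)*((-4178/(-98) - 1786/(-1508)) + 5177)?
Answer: -192888305/5278 ≈ -36546.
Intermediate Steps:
t(m, x) = -7 (t(m, x) = -1 - 6 = -7)
t(-3, -4)*((-4178/(-98) - 1786/(-1508)) + 5177) = -7*((-4178/(-98) - 1786/(-1508)) + 5177) = -7*((-4178*(-1/98) - 1786*(-1/1508)) + 5177) = -7*((2089/49 + 893/754) + 5177) = -7*(1618863/36946 + 5177) = -7*192888305/36946 = -192888305/5278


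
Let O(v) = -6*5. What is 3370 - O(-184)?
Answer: 3400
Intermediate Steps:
O(v) = -30
3370 - O(-184) = 3370 - 1*(-30) = 3370 + 30 = 3400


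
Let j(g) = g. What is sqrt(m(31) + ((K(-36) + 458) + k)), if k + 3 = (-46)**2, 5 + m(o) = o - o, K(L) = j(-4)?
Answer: sqrt(2562) ≈ 50.616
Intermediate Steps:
K(L) = -4
m(o) = -5 (m(o) = -5 + (o - o) = -5 + 0 = -5)
k = 2113 (k = -3 + (-46)**2 = -3 + 2116 = 2113)
sqrt(m(31) + ((K(-36) + 458) + k)) = sqrt(-5 + ((-4 + 458) + 2113)) = sqrt(-5 + (454 + 2113)) = sqrt(-5 + 2567) = sqrt(2562)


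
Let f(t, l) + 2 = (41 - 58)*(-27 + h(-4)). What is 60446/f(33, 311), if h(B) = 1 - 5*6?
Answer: 30223/475 ≈ 63.627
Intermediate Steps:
h(B) = -29 (h(B) = 1 - 30 = -29)
f(t, l) = 950 (f(t, l) = -2 + (41 - 58)*(-27 - 29) = -2 - 17*(-56) = -2 + 952 = 950)
60446/f(33, 311) = 60446/950 = 60446*(1/950) = 30223/475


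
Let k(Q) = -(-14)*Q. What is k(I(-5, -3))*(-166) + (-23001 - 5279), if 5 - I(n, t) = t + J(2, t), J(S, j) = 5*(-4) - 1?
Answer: -95676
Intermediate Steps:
J(S, j) = -21 (J(S, j) = -20 - 1 = -21)
I(n, t) = 26 - t (I(n, t) = 5 - (t - 21) = 5 - (-21 + t) = 5 + (21 - t) = 26 - t)
k(Q) = 14*Q
k(I(-5, -3))*(-166) + (-23001 - 5279) = (14*(26 - 1*(-3)))*(-166) + (-23001 - 5279) = (14*(26 + 3))*(-166) - 28280 = (14*29)*(-166) - 28280 = 406*(-166) - 28280 = -67396 - 28280 = -95676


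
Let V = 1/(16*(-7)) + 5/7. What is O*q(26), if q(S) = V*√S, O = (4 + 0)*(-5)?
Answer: -395*√26/28 ≈ -71.933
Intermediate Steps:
O = -20 (O = 4*(-5) = -20)
V = 79/112 (V = (1/16)*(-⅐) + 5*(⅐) = -1/112 + 5/7 = 79/112 ≈ 0.70536)
q(S) = 79*√S/112
O*q(26) = -395*√26/28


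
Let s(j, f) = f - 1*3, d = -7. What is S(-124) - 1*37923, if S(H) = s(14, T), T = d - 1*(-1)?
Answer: -37932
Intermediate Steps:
T = -6 (T = -7 - 1*(-1) = -7 + 1 = -6)
s(j, f) = -3 + f (s(j, f) = f - 3 = -3 + f)
S(H) = -9 (S(H) = -3 - 6 = -9)
S(-124) - 1*37923 = -9 - 1*37923 = -9 - 37923 = -37932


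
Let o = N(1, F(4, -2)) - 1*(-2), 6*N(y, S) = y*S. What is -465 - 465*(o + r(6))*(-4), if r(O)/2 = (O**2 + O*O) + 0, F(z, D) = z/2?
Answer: 271715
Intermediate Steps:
F(z, D) = z/2 (F(z, D) = z*(1/2) = z/2)
N(y, S) = S*y/6 (N(y, S) = (y*S)/6 = (S*y)/6 = S*y/6)
o = 7/3 (o = (1/6)*((1/2)*4)*1 - 1*(-2) = (1/6)*2*1 + 2 = 1/3 + 2 = 7/3 ≈ 2.3333)
r(O) = 4*O**2 (r(O) = 2*((O**2 + O*O) + 0) = 2*((O**2 + O**2) + 0) = 2*(2*O**2 + 0) = 2*(2*O**2) = 4*O**2)
-465 - 465*(o + r(6))*(-4) = -465 - 465*(7/3 + 4*6**2)*(-4) = -465 - 465*(7/3 + 4*36)*(-4) = -465 - 465*(7/3 + 144)*(-4) = -465 - 68045*(-4) = -465 - 465*(-1756/3) = -465 + 272180 = 271715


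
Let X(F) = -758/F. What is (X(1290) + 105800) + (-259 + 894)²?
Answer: 328320746/645 ≈ 5.0902e+5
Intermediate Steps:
(X(1290) + 105800) + (-259 + 894)² = (-758/1290 + 105800) + (-259 + 894)² = (-758*1/1290 + 105800) + 635² = (-379/645 + 105800) + 403225 = 68240621/645 + 403225 = 328320746/645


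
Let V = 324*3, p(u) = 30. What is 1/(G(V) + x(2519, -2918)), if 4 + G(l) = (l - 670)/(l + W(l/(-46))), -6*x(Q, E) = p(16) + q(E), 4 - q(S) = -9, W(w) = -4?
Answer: -1452/15761 ≈ -0.092126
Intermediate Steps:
V = 972
q(S) = 13 (q(S) = 4 - 1*(-9) = 4 + 9 = 13)
x(Q, E) = -43/6 (x(Q, E) = -(30 + 13)/6 = -⅙*43 = -43/6)
G(l) = -4 + (-670 + l)/(-4 + l) (G(l) = -4 + (l - 670)/(l - 4) = -4 + (-670 + l)/(-4 + l))
1/(G(V) + x(2519, -2918)) = 1/(3*(-218 - 1*972)/(-4 + 972) - 43/6) = 1/(3*(-218 - 972)/968 - 43/6) = 1/(3*(1/968)*(-1190) - 43/6) = 1/(-1785/484 - 43/6) = 1/(-15761/1452) = -1452/15761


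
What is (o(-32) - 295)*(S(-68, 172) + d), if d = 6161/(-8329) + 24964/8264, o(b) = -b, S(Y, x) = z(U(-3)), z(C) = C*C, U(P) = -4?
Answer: -82733510881/17207714 ≈ -4807.9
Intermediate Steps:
z(C) = C**2
S(Y, x) = 16 (S(Y, x) = (-4)**2 = 16)
d = 39252663/17207714 (d = 6161*(-1/8329) + 24964*(1/8264) = -6161/8329 + 6241/2066 = 39252663/17207714 ≈ 2.2811)
(o(-32) - 295)*(S(-68, 172) + d) = (-1*(-32) - 295)*(16 + 39252663/17207714) = (32 - 295)*(314576087/17207714) = -263*314576087/17207714 = -82733510881/17207714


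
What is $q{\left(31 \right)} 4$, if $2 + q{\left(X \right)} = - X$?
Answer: $-132$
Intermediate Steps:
$q{\left(X \right)} = -2 - X$
$q{\left(31 \right)} 4 = \left(-2 - 31\right) 4 = \left(-33\right) 4 = -132$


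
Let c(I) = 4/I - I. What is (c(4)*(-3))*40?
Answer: 360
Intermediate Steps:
c(I) = -I + 4/I
(c(4)*(-3))*40 = ((-1*4 + 4/4)*(-3))*40 = ((-4 + 4*(¼))*(-3))*40 = ((-4 + 1)*(-3))*40 = -3*(-3)*40 = 9*40 = 360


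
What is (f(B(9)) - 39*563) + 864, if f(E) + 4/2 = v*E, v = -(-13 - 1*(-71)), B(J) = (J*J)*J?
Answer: -63377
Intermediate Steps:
B(J) = J³ (B(J) = J²*J = J³)
v = -58 (v = -(-13 + 71) = -1*58 = -58)
f(E) = -2 - 58*E
(f(B(9)) - 39*563) + 864 = ((-2 - 58*9³) - 39*563) + 864 = ((-2 - 58*729) - 21957) + 864 = ((-2 - 42282) - 21957) + 864 = (-42284 - 21957) + 864 = -64241 + 864 = -63377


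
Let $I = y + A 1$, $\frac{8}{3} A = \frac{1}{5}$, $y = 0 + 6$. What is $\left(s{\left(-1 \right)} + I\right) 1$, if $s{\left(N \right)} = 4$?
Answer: $\frac{403}{40} \approx 10.075$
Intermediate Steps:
$y = 6$
$A = \frac{3}{40}$ ($A = \frac{3}{8 \cdot 5} = \frac{3}{8} \cdot \frac{1}{5} = \frac{3}{40} \approx 0.075$)
$I = \frac{243}{40}$ ($I = 6 + \frac{3}{40} \cdot 1 = 6 + \frac{3}{40} = \frac{243}{40} \approx 6.075$)
$\left(s{\left(-1 \right)} + I\right) 1 = \left(4 + \frac{243}{40}\right) 1 = \frac{403}{40} \cdot 1 = \frac{403}{40}$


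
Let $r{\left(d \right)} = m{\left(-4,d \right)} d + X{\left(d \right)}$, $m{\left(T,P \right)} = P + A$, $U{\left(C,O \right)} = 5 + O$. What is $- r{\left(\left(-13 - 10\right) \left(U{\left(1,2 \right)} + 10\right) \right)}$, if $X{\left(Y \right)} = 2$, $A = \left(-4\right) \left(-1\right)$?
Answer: $-151319$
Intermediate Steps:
$A = 4$
$m{\left(T,P \right)} = 4 + P$ ($m{\left(T,P \right)} = P + 4 = 4 + P$)
$r{\left(d \right)} = 2 + d \left(4 + d\right)$ ($r{\left(d \right)} = \left(4 + d\right) d + 2 = d \left(4 + d\right) + 2 = 2 + d \left(4 + d\right)$)
$- r{\left(\left(-13 - 10\right) \left(U{\left(1,2 \right)} + 10\right) \right)} = - (2 + \left(-13 - 10\right) \left(\left(5 + 2\right) + 10\right) \left(4 + \left(-13 - 10\right) \left(\left(5 + 2\right) + 10\right)\right)) = - (2 + - 23 \left(7 + 10\right) \left(4 - 23 \left(7 + 10\right)\right)) = - (2 + \left(-23\right) 17 \left(4 - 391\right)) = - (2 - 391 \left(4 - 391\right)) = - (2 - -151317) = - (2 + 151317) = \left(-1\right) 151319 = -151319$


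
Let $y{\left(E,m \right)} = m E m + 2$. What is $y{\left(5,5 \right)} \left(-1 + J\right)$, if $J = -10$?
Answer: $-1397$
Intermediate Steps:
$y{\left(E,m \right)} = 2 + E m^{2}$ ($y{\left(E,m \right)} = E m^{2} + 2 = 2 + E m^{2}$)
$y{\left(5,5 \right)} \left(-1 + J\right) = \left(2 + 5 \cdot 5^{2}\right) \left(-1 - 10\right) = \left(2 + 5 \cdot 25\right) \left(-11\right) = \left(2 + 125\right) \left(-11\right) = 127 \left(-11\right) = -1397$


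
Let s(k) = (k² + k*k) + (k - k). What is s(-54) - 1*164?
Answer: 5668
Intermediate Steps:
s(k) = 2*k² (s(k) = (k² + k²) + 0 = 2*k² + 0 = 2*k²)
s(-54) - 1*164 = 2*(-54)² - 1*164 = 2*2916 - 164 = 5832 - 164 = 5668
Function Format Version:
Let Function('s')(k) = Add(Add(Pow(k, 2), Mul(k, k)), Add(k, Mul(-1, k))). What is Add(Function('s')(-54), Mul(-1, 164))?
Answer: 5668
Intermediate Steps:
Function('s')(k) = Mul(2, Pow(k, 2)) (Function('s')(k) = Add(Add(Pow(k, 2), Pow(k, 2)), 0) = Add(Mul(2, Pow(k, 2)), 0) = Mul(2, Pow(k, 2)))
Add(Function('s')(-54), Mul(-1, 164)) = Add(Mul(2, Pow(-54, 2)), Mul(-1, 164)) = Add(Mul(2, 2916), -164) = Add(5832, -164) = 5668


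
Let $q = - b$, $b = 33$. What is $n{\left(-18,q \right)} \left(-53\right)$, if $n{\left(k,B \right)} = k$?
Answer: $954$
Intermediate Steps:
$q = -33$ ($q = \left(-1\right) 33 = -33$)
$n{\left(-18,q \right)} \left(-53\right) = \left(-18\right) \left(-53\right) = 954$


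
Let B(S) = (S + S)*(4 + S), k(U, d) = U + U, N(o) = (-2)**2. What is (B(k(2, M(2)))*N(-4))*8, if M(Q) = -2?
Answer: 2048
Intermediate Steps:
N(o) = 4
k(U, d) = 2*U
B(S) = 2*S*(4 + S) (B(S) = (2*S)*(4 + S) = 2*S*(4 + S))
(B(k(2, M(2)))*N(-4))*8 = ((2*(2*2)*(4 + 2*2))*4)*8 = ((2*4*(4 + 4))*4)*8 = ((2*4*8)*4)*8 = (64*4)*8 = 256*8 = 2048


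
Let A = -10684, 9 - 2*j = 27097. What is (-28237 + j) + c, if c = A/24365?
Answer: -1018004749/24365 ≈ -41781.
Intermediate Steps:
j = -13544 (j = 9/2 - 1/2*27097 = 9/2 - 27097/2 = -13544)
c = -10684/24365 ≈ -0.43850
(-28237 + j) + c = (-28237 - 13544) - 10684/24365 = -41781 - 10684/24365 = -1018004749/24365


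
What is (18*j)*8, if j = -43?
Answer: -6192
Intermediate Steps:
(18*j)*8 = (18*(-43))*8 = -774*8 = -6192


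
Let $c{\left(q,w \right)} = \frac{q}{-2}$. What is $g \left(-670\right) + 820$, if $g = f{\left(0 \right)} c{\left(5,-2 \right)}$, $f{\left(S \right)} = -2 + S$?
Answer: $-2530$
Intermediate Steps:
$c{\left(q,w \right)} = - \frac{q}{2}$ ($c{\left(q,w \right)} = q \left(- \frac{1}{2}\right) = - \frac{q}{2}$)
$g = 5$ ($g = \left(-2 + 0\right) \left(\left(- \frac{1}{2}\right) 5\right) = \left(-2\right) \left(- \frac{5}{2}\right) = 5$)
$g \left(-670\right) + 820 = 5 \left(-670\right) + 820 = -3350 + 820 = -2530$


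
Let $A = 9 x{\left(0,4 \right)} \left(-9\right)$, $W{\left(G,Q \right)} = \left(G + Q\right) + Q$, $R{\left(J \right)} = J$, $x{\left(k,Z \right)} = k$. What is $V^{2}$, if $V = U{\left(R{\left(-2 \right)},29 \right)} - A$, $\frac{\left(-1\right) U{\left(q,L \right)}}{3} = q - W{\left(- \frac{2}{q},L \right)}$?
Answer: $33489$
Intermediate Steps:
$W{\left(G,Q \right)} = G + 2 Q$
$A = 0$ ($A = 9 \cdot 0 \left(-9\right) = 0 \left(-9\right) = 0$)
$U{\left(q,L \right)} = - \frac{6}{q} - 3 q + 6 L$ ($U{\left(q,L \right)} = - 3 \left(q - \left(- \frac{2}{q} + 2 L\right)\right) = - 3 \left(q - 2 L + \frac{2}{q}\right) = - \frac{6}{q} - 3 q + 6 L$)
$V = 183$ ($V = \left(- \frac{6}{-2} - -6 + 6 \cdot 29\right) - 0 = \left(\left(-6\right) \left(- \frac{1}{2}\right) + 6 + 174\right) + 0 = \left(3 + 6 + 174\right) + 0 = 183 + 0 = 183$)
$V^{2} = 183^{2} = 33489$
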